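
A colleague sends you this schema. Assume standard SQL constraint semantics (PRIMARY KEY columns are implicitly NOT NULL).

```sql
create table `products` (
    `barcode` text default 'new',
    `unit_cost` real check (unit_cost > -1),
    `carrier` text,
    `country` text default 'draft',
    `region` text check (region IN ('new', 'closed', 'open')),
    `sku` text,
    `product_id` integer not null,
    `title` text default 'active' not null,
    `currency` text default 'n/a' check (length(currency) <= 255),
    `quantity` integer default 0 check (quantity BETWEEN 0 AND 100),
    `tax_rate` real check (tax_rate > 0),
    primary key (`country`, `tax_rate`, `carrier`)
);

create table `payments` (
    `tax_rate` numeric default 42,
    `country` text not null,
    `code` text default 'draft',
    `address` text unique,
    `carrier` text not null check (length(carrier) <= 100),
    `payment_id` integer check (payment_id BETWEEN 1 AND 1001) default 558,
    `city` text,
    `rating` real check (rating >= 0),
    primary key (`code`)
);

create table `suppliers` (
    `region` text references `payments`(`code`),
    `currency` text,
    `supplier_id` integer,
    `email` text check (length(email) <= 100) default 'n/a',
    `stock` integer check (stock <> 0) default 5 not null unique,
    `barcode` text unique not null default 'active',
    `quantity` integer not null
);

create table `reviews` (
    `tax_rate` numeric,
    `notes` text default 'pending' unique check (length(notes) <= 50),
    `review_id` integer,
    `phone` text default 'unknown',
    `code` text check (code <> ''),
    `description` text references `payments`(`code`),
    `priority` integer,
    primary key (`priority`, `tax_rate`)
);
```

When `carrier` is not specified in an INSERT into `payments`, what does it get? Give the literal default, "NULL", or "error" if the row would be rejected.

error

carrier has no DEFAULT clause.
Omitting it would insert NULL, but it is declared NOT NULL, so the INSERT fails.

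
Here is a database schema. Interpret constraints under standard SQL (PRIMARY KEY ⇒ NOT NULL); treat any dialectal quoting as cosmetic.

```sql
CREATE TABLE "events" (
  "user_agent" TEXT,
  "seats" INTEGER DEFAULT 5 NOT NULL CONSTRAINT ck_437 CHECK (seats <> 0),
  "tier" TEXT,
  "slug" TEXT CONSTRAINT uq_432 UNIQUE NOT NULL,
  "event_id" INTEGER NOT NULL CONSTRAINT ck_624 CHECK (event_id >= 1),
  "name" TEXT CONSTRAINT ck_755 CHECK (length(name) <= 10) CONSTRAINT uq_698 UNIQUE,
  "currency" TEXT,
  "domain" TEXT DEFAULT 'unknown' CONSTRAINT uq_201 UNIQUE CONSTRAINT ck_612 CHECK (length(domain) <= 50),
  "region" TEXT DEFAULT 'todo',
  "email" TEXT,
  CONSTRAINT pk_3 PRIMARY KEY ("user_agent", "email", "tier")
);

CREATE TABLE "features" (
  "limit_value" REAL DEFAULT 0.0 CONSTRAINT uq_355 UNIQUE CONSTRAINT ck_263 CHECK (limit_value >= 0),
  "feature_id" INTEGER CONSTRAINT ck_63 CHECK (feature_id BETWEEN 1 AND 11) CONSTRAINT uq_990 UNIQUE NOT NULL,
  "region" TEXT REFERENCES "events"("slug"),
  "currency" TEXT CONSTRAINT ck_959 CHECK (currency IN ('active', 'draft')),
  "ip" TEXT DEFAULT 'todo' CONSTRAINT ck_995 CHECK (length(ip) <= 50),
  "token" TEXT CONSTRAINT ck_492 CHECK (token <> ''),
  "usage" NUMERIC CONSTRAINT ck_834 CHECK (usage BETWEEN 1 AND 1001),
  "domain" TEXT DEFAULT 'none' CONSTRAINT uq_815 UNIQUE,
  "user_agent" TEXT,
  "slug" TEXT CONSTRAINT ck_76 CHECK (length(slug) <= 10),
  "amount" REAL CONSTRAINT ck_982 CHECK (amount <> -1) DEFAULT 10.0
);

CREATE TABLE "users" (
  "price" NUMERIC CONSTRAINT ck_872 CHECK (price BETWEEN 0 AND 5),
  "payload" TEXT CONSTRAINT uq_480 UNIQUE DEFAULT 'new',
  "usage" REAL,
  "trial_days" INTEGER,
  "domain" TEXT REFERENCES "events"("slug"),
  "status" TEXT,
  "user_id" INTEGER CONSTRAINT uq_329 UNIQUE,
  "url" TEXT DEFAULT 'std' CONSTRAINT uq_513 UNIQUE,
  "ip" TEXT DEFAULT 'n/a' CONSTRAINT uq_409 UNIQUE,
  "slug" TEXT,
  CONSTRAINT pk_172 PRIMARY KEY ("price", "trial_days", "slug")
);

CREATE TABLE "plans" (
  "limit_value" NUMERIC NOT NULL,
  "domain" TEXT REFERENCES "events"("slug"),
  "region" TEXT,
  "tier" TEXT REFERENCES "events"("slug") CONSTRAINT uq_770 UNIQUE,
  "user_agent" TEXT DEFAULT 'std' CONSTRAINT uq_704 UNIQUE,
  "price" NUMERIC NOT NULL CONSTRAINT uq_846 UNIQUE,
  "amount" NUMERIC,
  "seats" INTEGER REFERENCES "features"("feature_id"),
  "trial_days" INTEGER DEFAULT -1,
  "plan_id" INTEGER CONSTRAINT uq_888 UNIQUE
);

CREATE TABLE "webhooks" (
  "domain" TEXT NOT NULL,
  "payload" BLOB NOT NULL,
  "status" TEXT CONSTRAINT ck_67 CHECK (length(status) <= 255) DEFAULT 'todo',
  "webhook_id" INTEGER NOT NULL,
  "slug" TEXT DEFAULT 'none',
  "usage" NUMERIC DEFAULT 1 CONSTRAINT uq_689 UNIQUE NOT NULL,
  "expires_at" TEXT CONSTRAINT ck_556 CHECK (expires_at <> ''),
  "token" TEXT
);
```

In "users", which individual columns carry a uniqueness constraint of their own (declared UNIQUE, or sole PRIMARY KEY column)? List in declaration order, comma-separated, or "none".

- price: part of a composite PRIMARY KEY — only the tuple is unique, not this column on its own.
- payload: declared UNIQUE → unique.
- usage: no UNIQUE or single-column PK constraint.
- trial_days: part of a composite PRIMARY KEY — only the tuple is unique, not this column on its own.
- domain: no UNIQUE or single-column PK constraint.
- status: no UNIQUE or single-column PK constraint.
- user_id: declared UNIQUE → unique.
- url: declared UNIQUE → unique.
- ip: declared UNIQUE → unique.
- slug: part of a composite PRIMARY KEY — only the tuple is unique, not this column on its own.

payload, user_id, url, ip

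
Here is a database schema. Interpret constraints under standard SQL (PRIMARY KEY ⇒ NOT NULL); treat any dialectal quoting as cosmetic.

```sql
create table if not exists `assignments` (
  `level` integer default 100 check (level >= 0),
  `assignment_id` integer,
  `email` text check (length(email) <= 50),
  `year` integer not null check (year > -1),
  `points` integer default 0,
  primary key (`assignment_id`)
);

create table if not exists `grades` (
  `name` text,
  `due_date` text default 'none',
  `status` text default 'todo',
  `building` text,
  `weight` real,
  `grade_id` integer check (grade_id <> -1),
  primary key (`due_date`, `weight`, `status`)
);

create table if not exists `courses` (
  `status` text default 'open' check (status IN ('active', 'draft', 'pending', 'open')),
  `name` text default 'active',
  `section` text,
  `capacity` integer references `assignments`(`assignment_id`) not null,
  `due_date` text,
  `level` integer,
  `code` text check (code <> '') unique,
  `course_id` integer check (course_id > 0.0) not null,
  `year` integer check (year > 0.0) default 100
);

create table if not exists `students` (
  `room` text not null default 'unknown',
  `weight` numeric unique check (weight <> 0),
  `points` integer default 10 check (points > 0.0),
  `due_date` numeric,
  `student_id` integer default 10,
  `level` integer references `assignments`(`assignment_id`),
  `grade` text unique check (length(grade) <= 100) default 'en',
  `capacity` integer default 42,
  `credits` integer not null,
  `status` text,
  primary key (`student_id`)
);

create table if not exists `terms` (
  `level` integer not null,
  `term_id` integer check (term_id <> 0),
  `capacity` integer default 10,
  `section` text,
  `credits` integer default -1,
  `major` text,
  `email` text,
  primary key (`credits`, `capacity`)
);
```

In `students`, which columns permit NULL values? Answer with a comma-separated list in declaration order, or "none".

weight, points, due_date, level, grade, capacity, status

- room: declared NOT NULL → not nullable.
- weight: CHECK does not forbid NULL (a CHECK constraint passes when its expression is NULL) → nullable.
- points: CHECK does not forbid NULL (a CHECK constraint passes when its expression is NULL) → nullable.
- due_date: no NOT NULL constraint applies → nullable.
- student_id: part of the PRIMARY KEY, which implies NOT NULL → not nullable.
- level: a foreign key column may be NULL unless separately constrained → nullable.
- grade: CHECK does not forbid NULL (a CHECK constraint passes when its expression is NULL) → nullable.
- capacity: DEFAULT only fills an omitted column; an explicit NULL is still allowed → nullable.
- credits: declared NOT NULL → not nullable.
- status: no NOT NULL constraint applies → nullable.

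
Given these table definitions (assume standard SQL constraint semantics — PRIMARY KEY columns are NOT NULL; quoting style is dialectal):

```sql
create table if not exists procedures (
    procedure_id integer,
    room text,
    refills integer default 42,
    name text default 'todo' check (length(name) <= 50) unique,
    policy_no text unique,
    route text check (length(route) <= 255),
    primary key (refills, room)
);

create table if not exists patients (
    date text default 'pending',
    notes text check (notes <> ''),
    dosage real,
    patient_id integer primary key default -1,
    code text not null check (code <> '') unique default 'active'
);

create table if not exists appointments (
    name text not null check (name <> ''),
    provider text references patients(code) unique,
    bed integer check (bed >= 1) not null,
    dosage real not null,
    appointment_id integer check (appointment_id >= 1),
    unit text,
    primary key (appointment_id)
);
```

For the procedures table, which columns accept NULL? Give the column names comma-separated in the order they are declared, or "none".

procedure_id, name, policy_no, route

- procedure_id: no NOT NULL constraint applies → nullable.
- room: part of the PRIMARY KEY, which implies NOT NULL → not nullable.
- refills: part of the PRIMARY KEY, which implies NOT NULL → not nullable.
- name: CHECK does not forbid NULL (a CHECK constraint passes when its expression is NULL) → nullable.
- policy_no: UNIQUE does not imply NOT NULL → nullable.
- route: CHECK does not forbid NULL (a CHECK constraint passes when its expression is NULL) → nullable.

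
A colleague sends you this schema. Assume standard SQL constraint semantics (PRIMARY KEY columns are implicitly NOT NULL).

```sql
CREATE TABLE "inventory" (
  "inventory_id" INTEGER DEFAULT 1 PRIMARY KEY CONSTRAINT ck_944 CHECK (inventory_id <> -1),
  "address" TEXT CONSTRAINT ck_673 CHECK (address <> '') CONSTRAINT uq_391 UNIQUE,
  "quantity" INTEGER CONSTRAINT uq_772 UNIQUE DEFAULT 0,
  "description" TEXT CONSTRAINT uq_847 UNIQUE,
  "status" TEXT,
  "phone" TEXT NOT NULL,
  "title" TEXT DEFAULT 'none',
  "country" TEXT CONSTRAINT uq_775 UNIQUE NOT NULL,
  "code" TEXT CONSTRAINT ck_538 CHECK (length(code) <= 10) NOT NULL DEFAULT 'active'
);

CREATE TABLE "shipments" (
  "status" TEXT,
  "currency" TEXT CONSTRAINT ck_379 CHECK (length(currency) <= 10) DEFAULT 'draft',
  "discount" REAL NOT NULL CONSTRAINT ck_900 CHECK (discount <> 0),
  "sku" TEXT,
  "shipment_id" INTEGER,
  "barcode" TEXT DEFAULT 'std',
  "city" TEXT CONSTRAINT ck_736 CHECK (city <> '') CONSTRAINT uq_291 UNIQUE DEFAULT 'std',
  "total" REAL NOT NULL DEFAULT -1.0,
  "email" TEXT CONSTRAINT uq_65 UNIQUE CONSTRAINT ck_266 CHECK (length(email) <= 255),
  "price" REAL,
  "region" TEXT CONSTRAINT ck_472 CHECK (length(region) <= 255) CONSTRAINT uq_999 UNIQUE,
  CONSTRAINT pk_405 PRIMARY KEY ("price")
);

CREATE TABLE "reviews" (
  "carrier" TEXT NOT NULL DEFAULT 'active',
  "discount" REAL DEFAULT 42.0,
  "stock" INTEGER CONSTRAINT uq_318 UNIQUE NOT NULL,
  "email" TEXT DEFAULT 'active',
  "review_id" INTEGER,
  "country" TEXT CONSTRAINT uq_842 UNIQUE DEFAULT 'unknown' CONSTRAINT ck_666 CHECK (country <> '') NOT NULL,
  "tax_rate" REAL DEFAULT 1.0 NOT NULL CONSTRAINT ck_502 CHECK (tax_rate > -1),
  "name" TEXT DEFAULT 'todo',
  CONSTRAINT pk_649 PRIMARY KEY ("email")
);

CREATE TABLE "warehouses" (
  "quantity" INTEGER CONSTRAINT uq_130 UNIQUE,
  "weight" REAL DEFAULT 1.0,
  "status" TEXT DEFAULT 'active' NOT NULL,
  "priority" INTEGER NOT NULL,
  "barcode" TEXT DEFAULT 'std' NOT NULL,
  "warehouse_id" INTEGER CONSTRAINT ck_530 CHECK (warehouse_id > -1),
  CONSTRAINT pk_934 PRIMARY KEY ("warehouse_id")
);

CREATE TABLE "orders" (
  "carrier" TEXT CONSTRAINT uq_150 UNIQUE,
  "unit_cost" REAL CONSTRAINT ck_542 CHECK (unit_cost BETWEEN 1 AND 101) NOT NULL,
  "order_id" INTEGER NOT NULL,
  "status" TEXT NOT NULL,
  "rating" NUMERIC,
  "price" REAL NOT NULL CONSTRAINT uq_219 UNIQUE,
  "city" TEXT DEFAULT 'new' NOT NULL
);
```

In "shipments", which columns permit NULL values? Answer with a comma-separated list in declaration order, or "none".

- status: no NOT NULL constraint applies → nullable.
- currency: CHECK does not forbid NULL (a CHECK constraint passes when its expression is NULL) → nullable.
- discount: declared NOT NULL → not nullable.
- sku: no NOT NULL constraint applies → nullable.
- shipment_id: no NOT NULL constraint applies → nullable.
- barcode: DEFAULT only fills an omitted column; an explicit NULL is still allowed → nullable.
- city: CHECK does not forbid NULL (a CHECK constraint passes when its expression is NULL) → nullable.
- total: declared NOT NULL → not nullable.
- email: CHECK does not forbid NULL (a CHECK constraint passes when its expression is NULL) → nullable.
- price: part of the PRIMARY KEY, which implies NOT NULL → not nullable.
- region: CHECK does not forbid NULL (a CHECK constraint passes when its expression is NULL) → nullable.

status, currency, sku, shipment_id, barcode, city, email, region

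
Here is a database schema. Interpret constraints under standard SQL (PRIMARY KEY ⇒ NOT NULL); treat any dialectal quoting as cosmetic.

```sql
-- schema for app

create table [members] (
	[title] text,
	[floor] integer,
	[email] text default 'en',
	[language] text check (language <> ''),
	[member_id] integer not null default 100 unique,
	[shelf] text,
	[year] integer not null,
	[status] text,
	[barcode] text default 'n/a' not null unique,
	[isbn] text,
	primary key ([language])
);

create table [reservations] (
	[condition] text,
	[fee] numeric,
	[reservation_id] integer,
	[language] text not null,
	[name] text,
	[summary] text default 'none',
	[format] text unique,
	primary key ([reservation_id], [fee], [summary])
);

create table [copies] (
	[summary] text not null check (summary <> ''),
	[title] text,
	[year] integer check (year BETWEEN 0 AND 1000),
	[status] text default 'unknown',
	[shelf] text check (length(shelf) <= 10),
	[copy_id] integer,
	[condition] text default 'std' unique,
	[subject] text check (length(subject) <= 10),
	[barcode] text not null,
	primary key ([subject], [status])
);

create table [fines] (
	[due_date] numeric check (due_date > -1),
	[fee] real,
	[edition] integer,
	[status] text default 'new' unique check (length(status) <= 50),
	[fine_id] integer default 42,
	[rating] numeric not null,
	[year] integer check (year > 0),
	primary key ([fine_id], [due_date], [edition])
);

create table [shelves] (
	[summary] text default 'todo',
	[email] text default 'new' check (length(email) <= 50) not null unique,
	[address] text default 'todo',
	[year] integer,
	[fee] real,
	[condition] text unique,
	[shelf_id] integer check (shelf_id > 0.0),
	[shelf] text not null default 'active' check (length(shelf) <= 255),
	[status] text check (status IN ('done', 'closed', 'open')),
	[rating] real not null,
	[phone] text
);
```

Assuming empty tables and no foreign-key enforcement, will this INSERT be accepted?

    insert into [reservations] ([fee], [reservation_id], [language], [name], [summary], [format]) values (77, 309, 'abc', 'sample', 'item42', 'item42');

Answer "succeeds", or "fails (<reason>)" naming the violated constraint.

NOT NULL columns: fee is supplied; language is supplied; reservation_id is supplied; summary is supplied.
No constraint is violated.

succeeds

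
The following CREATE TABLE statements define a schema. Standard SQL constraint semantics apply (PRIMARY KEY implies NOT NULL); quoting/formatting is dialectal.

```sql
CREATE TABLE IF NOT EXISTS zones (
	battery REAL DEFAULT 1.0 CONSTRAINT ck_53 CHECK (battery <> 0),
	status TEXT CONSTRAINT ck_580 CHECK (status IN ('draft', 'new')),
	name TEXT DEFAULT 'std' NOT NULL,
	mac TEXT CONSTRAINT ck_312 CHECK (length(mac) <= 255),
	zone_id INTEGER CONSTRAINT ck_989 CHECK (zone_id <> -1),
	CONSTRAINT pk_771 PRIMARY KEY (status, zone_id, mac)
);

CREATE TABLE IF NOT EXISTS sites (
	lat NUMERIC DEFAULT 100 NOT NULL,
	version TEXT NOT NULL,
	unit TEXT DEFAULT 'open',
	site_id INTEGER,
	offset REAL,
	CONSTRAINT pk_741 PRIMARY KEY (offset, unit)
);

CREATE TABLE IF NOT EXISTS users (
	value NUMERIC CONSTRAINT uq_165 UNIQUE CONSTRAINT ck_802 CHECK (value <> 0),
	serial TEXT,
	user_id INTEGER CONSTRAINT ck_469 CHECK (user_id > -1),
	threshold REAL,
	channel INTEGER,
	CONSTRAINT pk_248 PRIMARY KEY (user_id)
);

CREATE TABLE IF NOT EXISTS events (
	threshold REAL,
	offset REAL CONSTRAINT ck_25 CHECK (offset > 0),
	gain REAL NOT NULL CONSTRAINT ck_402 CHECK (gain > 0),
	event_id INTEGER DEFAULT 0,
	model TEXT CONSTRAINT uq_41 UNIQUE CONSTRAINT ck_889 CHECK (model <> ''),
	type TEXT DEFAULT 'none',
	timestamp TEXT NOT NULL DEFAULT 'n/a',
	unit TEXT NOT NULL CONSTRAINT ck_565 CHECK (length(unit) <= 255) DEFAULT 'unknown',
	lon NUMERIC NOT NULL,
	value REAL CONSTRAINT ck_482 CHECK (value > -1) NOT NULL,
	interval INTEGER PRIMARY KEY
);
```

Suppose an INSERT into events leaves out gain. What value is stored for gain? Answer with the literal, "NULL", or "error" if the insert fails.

gain has no DEFAULT clause.
Omitting it would insert NULL, but it is declared NOT NULL, so the INSERT fails.

error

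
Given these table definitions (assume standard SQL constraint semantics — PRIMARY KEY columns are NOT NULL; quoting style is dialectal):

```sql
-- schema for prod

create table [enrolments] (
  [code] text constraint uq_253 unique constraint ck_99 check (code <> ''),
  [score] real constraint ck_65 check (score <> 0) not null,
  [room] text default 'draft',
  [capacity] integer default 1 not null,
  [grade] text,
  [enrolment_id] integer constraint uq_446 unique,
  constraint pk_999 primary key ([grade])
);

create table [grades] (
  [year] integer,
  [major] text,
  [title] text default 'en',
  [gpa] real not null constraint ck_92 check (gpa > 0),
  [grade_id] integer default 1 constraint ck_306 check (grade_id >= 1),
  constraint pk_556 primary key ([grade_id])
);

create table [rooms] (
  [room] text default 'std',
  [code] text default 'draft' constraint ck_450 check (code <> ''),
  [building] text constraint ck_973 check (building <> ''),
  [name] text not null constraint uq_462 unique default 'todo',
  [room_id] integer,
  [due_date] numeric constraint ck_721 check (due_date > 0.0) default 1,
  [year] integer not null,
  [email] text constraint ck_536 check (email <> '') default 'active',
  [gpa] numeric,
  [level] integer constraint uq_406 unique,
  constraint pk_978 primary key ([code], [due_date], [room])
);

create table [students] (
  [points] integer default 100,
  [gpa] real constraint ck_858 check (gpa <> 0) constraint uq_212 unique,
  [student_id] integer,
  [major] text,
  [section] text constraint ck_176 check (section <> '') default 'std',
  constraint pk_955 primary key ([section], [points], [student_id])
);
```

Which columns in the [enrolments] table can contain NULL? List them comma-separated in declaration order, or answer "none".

code, room, enrolment_id

- code: CHECK does not forbid NULL (a CHECK constraint passes when its expression is NULL) → nullable.
- score: declared NOT NULL → not nullable.
- room: DEFAULT only fills an omitted column; an explicit NULL is still allowed → nullable.
- capacity: declared NOT NULL → not nullable.
- grade: part of the PRIMARY KEY, which implies NOT NULL → not nullable.
- enrolment_id: UNIQUE does not imply NOT NULL → nullable.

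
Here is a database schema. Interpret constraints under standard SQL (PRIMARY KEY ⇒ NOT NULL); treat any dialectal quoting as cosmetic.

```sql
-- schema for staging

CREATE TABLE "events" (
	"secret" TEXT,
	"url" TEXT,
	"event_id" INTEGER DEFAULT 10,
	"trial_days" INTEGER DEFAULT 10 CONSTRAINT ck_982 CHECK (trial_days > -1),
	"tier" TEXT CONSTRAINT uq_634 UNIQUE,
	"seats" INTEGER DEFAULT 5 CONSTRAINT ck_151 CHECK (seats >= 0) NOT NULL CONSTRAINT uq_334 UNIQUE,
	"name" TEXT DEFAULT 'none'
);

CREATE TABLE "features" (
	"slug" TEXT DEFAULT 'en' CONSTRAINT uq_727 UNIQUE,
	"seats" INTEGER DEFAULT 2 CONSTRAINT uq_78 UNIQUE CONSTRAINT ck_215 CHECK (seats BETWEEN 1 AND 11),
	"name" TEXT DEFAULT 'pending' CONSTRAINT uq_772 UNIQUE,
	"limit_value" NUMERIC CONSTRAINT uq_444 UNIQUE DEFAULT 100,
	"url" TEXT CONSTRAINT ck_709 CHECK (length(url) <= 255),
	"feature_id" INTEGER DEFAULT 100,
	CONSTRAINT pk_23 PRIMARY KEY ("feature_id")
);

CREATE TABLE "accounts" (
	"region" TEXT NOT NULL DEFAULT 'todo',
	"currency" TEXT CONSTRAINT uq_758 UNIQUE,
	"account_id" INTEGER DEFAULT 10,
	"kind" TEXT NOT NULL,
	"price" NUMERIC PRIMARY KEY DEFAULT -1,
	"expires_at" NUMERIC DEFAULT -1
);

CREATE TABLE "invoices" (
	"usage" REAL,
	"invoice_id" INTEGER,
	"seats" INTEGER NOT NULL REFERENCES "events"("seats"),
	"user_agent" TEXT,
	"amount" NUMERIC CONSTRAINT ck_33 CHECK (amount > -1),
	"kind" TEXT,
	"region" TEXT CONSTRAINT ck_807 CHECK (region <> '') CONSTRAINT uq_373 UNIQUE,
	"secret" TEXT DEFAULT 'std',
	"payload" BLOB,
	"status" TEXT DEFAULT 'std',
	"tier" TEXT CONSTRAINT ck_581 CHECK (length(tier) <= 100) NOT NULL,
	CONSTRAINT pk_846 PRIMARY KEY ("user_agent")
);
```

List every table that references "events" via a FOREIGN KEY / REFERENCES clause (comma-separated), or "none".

- invoices.seats references events(seats).

invoices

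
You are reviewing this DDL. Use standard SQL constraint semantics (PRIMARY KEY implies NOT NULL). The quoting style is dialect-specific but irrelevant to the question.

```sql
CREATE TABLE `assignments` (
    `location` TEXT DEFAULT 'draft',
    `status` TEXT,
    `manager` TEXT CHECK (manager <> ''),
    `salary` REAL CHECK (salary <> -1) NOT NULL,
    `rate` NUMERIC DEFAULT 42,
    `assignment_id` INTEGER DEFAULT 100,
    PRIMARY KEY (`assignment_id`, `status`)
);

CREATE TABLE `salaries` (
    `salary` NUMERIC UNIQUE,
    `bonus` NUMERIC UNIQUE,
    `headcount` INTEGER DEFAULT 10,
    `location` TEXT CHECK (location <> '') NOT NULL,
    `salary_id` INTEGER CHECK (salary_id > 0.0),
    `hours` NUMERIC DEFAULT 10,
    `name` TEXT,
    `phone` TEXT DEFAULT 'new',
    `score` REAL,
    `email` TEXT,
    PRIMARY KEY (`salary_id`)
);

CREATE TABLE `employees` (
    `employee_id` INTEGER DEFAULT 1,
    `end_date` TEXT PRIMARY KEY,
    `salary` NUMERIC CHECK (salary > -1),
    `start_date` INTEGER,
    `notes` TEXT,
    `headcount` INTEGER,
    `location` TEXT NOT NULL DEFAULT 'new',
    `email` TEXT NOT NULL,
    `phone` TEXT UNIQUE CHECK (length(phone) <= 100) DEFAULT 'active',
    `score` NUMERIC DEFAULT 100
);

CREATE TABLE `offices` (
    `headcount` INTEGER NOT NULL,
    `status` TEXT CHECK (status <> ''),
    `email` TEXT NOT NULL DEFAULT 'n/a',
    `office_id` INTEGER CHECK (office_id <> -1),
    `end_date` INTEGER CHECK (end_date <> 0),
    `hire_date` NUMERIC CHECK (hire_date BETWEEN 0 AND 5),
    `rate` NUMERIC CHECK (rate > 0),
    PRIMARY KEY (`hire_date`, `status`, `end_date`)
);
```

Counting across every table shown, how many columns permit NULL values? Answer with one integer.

20

assignments: 3 nullable (location, manager, rate — PK (assignment_id, status) and explicit NOT NULL columns excluded).
salaries: 8 nullable (salary, bonus, headcount, hours, name, phone, score, email — PK (salary_id) and explicit NOT NULL columns excluded).
employees: 7 nullable (employee_id, salary, start_date, notes, headcount, phone, score — PK (end_date) and explicit NOT NULL columns excluded).
offices: 2 nullable (office_id, rate — PK (hire_date, status, end_date) and explicit NOT NULL columns excluded).
Total: 3 + 8 + 7 + 2 = 20.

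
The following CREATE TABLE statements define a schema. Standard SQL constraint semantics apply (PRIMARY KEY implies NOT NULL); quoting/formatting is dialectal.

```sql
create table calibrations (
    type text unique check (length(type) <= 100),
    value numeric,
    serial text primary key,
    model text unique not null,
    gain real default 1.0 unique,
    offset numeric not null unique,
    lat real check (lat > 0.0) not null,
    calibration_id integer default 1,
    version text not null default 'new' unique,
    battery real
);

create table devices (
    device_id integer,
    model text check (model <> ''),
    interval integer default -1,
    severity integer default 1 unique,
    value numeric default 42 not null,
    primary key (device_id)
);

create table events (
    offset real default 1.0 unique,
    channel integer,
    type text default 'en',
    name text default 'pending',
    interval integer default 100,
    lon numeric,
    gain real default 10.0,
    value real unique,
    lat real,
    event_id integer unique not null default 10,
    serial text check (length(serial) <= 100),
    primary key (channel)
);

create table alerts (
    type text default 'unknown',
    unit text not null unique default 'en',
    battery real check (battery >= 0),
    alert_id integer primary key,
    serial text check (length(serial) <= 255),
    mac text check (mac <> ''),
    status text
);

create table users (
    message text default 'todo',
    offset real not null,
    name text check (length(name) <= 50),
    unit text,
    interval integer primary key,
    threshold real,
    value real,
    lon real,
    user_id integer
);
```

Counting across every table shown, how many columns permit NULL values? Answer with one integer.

calibrations: 5 nullable (type, value, gain, calibration_id, battery — PK (serial) and explicit NOT NULL columns excluded).
devices: 3 nullable (model, interval, severity — PK (device_id) and explicit NOT NULL columns excluded).
events: 9 nullable (offset, type, name, interval, lon, gain, value, lat, serial — PK (channel) and explicit NOT NULL columns excluded).
alerts: 5 nullable (type, battery, serial, mac, status — PK (alert_id) and explicit NOT NULL columns excluded).
users: 7 nullable (message, name, unit, threshold, value, lon, user_id — PK (interval) and explicit NOT NULL columns excluded).
Total: 5 + 3 + 9 + 5 + 7 = 29.

29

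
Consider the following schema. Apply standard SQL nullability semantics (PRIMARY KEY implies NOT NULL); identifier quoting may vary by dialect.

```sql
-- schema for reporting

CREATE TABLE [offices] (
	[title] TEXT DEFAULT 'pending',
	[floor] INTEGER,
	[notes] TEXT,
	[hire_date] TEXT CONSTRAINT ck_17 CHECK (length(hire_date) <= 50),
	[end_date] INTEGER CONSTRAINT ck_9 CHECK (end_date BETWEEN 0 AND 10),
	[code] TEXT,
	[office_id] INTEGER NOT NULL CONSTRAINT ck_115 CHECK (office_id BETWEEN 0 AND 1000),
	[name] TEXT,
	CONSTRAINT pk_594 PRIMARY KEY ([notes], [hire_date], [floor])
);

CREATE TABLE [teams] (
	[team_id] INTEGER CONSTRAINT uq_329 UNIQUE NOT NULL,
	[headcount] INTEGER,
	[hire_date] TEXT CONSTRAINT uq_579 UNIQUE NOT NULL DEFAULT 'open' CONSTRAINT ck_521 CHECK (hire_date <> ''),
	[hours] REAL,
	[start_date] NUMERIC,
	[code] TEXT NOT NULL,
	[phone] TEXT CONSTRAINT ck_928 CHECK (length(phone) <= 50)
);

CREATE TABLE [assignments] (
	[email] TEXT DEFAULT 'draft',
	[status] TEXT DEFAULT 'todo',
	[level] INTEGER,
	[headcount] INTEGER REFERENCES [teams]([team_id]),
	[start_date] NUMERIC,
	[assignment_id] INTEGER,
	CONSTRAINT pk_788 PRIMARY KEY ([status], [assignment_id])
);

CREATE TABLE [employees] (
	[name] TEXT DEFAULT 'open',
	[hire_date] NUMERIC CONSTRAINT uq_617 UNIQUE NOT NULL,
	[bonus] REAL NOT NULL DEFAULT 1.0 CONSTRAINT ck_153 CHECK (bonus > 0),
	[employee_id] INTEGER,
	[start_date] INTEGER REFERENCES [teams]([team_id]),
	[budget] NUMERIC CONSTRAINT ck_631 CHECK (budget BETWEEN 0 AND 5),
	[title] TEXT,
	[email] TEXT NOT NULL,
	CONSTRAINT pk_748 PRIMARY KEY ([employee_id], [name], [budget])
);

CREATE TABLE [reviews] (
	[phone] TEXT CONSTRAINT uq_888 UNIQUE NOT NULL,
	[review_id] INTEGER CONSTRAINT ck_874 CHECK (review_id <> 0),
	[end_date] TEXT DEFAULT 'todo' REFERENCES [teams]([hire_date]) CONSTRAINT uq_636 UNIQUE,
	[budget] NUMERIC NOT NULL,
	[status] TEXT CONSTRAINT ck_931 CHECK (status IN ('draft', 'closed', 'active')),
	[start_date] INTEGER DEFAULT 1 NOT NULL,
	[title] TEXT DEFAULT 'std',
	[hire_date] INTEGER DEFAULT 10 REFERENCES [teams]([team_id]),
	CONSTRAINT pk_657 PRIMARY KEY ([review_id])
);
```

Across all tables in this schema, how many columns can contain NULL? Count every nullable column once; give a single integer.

18

offices: 4 nullable (title, end_date, code, name — PK (notes, hire_date, floor) and explicit NOT NULL columns excluded).
teams: 4 nullable (headcount, hours, start_date, phone — PK none and explicit NOT NULL columns excluded).
assignments: 4 nullable (email, level, headcount, start_date — PK (status, assignment_id) and explicit NOT NULL columns excluded).
employees: 2 nullable (start_date, title — PK (employee_id, name, budget) and explicit NOT NULL columns excluded).
reviews: 4 nullable (end_date, status, title, hire_date — PK (review_id) and explicit NOT NULL columns excluded).
Total: 4 + 4 + 4 + 2 + 4 = 18.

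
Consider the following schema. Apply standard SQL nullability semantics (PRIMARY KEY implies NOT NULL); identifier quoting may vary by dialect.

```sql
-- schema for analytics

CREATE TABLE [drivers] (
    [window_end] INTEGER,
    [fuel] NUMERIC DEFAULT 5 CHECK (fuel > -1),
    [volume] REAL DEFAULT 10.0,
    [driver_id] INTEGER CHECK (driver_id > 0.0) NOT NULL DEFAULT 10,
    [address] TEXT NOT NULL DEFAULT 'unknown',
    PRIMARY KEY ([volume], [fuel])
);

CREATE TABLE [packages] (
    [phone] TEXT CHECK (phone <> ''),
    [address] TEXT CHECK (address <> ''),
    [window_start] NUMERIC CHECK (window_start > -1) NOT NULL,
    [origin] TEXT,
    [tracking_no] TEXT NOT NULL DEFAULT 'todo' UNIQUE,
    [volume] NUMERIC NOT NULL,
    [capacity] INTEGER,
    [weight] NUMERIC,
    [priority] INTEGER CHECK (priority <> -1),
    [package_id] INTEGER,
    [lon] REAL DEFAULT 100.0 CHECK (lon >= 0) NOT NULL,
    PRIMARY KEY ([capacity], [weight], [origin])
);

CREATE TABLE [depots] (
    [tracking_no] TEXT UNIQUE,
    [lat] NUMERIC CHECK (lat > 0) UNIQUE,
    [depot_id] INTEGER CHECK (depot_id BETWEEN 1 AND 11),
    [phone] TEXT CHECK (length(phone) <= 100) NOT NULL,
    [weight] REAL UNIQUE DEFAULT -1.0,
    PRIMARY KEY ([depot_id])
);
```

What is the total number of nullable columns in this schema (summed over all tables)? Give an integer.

drivers: 1 nullable (window_end — PK (volume, fuel) and explicit NOT NULL columns excluded).
packages: 4 nullable (phone, address, priority, package_id — PK (capacity, weight, origin) and explicit NOT NULL columns excluded).
depots: 3 nullable (tracking_no, lat, weight — PK (depot_id) and explicit NOT NULL columns excluded).
Total: 1 + 4 + 3 = 8.

8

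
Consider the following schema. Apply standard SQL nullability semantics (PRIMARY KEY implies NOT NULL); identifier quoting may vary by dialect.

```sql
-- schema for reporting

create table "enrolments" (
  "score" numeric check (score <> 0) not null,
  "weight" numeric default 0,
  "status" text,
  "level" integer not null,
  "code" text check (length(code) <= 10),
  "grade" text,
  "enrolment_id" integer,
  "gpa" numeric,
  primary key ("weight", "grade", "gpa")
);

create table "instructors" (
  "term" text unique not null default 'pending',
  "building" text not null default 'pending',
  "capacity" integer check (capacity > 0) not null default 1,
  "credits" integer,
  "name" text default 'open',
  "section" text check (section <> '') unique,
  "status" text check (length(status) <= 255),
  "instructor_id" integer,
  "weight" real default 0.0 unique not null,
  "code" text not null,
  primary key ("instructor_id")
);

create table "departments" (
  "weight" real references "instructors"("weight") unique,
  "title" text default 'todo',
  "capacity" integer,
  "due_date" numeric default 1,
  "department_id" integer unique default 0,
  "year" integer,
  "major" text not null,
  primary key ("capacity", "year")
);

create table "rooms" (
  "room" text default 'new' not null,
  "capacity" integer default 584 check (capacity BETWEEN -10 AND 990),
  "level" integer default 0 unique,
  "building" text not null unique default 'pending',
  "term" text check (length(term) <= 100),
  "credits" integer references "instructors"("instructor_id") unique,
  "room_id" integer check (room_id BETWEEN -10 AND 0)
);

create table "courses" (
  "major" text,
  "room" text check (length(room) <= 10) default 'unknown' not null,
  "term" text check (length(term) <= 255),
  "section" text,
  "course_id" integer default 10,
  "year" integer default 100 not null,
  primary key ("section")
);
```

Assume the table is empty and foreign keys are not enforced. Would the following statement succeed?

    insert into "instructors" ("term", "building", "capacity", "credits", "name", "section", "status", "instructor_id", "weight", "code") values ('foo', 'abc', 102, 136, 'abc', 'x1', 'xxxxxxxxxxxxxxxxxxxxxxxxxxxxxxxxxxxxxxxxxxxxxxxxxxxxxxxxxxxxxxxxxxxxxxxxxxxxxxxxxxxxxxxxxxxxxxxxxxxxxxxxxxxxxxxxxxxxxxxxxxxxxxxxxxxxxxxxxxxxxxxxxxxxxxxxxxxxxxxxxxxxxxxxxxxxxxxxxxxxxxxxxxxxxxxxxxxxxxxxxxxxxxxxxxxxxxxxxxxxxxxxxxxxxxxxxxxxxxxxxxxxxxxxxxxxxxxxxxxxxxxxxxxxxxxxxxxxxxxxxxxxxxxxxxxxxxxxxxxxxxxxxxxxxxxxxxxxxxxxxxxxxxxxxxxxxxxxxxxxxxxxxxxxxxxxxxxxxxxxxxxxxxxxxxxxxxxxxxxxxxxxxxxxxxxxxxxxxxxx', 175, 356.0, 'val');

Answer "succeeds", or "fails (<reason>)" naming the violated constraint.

The value 'xxxxxxxxxxxxxxxxxxxxxxxxxxxxxxxxxxxxxxxxxxxxxxxxxxxxxxxxxxxxxxxxxxxxxxxxxxxxxxxxxxxxxxxxxxxxxxxxxxxxxxxxxxxxxxxxxxxxxxxxxxxxxxxxxxxxxxxxxxxxxxxxxxxxxxxxxxxxxxxxxxxxxxxxxxxxxxxxxxxxxxxxxxxxxxxxxxxxxxxxxxxxxxxxxxxxxxxxxxxxxxxxxxxxxxxxxxxxxxxxxxxxxxxxxxxxxxxxxxxxxxxxxxxxxxxxxxxxxxxxxxxxxxxxxxxxxxxxxxxxxxxxxxxxxxxxxxxxxxxxxxxxxxxxxxxxxxxxxxxxxxxxxxxxxxxxxxxxxxxxxxxxxxxxxxxxxxxxxxxxxxxxxxxxxxxxxxxxxxxx' for status violates CHECK (length(status) <= 255).

fails (CHECK on status)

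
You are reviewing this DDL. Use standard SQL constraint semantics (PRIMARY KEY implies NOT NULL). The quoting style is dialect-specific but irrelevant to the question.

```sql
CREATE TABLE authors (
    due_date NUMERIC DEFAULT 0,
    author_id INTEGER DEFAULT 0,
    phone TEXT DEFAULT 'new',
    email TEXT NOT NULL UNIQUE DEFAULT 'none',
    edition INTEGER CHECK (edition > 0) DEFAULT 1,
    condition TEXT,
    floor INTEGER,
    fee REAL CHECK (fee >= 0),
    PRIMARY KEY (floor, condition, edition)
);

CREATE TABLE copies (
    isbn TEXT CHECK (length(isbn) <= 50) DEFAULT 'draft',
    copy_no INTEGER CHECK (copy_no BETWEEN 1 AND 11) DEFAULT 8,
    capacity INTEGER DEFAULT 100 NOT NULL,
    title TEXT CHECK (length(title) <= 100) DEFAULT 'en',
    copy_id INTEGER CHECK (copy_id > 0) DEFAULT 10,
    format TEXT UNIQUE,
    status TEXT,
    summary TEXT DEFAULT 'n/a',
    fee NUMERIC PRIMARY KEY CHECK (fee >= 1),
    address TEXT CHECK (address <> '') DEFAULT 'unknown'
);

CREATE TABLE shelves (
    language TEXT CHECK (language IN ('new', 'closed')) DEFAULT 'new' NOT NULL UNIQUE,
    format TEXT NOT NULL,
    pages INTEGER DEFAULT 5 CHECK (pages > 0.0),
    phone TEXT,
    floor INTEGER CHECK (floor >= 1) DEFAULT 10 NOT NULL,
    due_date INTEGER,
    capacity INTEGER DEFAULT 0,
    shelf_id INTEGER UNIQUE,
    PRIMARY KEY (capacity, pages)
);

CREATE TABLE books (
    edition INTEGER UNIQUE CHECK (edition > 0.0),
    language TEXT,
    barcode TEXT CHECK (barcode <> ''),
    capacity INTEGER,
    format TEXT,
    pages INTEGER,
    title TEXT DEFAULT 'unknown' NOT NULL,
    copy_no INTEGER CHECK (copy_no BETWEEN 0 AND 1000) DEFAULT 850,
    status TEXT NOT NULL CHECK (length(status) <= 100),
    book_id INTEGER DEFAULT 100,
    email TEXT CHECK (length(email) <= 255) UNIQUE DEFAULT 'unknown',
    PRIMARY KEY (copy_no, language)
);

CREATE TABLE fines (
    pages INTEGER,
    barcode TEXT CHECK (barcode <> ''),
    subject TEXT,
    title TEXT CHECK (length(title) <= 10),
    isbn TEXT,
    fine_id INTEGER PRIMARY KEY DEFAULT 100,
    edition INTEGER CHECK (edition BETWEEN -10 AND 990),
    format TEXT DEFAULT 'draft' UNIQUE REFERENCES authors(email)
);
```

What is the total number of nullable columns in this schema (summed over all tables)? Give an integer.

authors: 4 nullable (due_date, author_id, phone, fee — PK (floor, condition, edition) and explicit NOT NULL columns excluded).
copies: 8 nullable (isbn, copy_no, title, copy_id, format, status, summary, address — PK (fee) and explicit NOT NULL columns excluded).
shelves: 3 nullable (phone, due_date, shelf_id — PK (capacity, pages) and explicit NOT NULL columns excluded).
books: 7 nullable (edition, barcode, capacity, format, pages, book_id, email — PK (copy_no, language) and explicit NOT NULL columns excluded).
fines: 7 nullable (pages, barcode, subject, title, isbn, edition, format — PK (fine_id) and explicit NOT NULL columns excluded).
Total: 4 + 8 + 3 + 7 + 7 = 29.

29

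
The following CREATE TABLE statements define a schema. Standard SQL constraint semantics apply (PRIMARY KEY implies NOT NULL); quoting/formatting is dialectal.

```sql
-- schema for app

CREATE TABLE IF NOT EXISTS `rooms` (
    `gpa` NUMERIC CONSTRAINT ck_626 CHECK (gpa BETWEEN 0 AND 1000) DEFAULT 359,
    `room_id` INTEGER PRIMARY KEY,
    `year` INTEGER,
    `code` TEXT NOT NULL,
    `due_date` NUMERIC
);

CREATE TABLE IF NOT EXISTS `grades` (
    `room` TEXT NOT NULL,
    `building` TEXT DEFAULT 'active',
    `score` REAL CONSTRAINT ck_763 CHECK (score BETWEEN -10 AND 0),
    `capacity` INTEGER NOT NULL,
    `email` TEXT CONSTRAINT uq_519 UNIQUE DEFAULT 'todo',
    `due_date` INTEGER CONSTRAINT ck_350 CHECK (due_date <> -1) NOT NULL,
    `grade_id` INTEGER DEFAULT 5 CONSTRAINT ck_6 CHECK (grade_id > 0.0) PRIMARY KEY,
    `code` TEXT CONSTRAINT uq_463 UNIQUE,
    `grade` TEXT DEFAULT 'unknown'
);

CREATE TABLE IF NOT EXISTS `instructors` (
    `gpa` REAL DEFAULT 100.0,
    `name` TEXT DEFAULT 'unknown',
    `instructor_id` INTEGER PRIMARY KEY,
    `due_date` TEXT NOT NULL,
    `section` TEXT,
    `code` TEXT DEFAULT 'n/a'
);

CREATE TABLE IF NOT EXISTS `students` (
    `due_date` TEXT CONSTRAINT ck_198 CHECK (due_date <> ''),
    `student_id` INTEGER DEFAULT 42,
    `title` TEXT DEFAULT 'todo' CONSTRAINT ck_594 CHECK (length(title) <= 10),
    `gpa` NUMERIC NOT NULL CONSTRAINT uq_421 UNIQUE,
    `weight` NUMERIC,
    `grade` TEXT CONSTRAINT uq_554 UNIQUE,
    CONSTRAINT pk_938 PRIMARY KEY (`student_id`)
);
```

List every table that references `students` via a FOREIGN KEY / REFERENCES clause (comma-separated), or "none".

none

No REFERENCES clause anywhere in the schema names students.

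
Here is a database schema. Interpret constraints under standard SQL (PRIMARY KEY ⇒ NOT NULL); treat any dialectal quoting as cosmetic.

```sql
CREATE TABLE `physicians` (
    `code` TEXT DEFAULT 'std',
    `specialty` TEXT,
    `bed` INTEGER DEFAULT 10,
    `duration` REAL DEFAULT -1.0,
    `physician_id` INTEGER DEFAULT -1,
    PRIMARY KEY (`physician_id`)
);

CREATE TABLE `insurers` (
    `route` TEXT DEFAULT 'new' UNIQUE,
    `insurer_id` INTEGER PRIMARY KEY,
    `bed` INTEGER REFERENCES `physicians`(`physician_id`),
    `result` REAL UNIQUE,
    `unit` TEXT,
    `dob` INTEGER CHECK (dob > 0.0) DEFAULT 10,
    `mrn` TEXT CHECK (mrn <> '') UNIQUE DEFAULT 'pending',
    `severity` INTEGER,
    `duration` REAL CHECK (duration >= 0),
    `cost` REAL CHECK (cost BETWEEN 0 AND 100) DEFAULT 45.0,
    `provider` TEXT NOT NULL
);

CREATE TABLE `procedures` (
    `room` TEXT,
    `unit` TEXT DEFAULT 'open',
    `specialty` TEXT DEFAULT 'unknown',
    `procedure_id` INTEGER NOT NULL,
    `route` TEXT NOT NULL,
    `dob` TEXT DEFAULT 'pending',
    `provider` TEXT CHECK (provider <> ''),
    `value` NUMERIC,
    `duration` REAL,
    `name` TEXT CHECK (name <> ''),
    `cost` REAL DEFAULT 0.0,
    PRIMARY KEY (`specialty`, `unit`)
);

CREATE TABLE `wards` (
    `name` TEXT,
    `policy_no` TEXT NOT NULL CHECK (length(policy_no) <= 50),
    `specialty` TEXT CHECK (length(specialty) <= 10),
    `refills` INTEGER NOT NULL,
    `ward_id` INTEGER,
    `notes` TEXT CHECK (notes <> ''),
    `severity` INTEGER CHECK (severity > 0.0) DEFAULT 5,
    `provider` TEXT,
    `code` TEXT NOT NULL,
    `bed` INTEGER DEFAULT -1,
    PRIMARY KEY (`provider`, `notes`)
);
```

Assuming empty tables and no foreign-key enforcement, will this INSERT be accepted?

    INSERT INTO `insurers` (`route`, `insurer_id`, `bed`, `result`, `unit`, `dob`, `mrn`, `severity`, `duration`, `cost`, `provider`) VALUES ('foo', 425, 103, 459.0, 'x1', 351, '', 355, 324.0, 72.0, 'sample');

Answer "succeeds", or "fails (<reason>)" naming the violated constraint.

fails (CHECK on mrn)

The value '' for mrn violates CHECK (mrn <> '').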